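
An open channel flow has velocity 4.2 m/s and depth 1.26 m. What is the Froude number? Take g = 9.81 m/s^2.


The Froude number is defined as Fr = V / sqrt(g*y).
g*y = 9.81 * 1.26 = 12.3606.
sqrt(g*y) = sqrt(12.3606) = 3.5158.
Fr = 4.2 / 3.5158 = 1.1946.

1.1946


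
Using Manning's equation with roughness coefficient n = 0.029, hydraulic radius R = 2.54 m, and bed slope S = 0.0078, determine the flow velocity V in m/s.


Manning's equation gives V = (1/n) * R^(2/3) * S^(1/2).
First, compute R^(2/3) = 2.54^(2/3) = 1.8616.
Next, S^(1/2) = 0.0078^(1/2) = 0.088318.
Then 1/n = 1/0.029 = 34.48.
V = 34.48 * 1.8616 * 0.088318 = 5.6694 m/s.

5.6694


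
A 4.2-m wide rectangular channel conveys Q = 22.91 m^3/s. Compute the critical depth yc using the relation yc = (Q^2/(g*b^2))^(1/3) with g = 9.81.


Using yc = (Q^2 / (g * b^2))^(1/3):
Q^2 = 22.91^2 = 524.87.
g * b^2 = 9.81 * 4.2^2 = 9.81 * 17.64 = 173.05.
Q^2 / (g*b^2) = 524.87 / 173.05 = 3.0331.
yc = 3.0331^(1/3) = 1.4475 m.

1.4475


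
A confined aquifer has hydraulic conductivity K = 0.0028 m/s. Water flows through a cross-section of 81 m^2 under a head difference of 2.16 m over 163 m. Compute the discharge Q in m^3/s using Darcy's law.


Darcy's law: Q = K * A * i, where i = dh/L.
Hydraulic gradient i = 2.16 / 163 = 0.013252.
Q = 0.0028 * 81 * 0.013252
  = 0.003 m^3/s.

0.003


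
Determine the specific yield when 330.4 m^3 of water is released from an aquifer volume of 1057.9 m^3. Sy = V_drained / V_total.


Specific yield Sy = Volume drained / Total volume.
Sy = 330.4 / 1057.9
   = 0.3123.

0.3123


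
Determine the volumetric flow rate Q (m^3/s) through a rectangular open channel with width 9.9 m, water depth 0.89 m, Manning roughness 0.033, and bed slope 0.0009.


For a rectangular channel, the cross-sectional area A = b * y = 9.9 * 0.89 = 8.81 m^2.
The wetted perimeter P = b + 2y = 9.9 + 2*0.89 = 11.68 m.
Hydraulic radius R = A/P = 8.81/11.68 = 0.7544 m.
Velocity V = (1/n)*R^(2/3)*S^(1/2) = (1/0.033)*0.7544^(2/3)*0.0009^(1/2) = 0.7533 m/s.
Discharge Q = A * V = 8.81 * 0.7533 = 6.638 m^3/s.

6.638


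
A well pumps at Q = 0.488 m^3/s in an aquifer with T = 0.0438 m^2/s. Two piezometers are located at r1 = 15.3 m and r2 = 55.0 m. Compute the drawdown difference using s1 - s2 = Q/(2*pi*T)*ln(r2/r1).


Thiem equation: s1 - s2 = Q/(2*pi*T) * ln(r2/r1).
ln(r2/r1) = ln(55.0/15.3) = 1.2795.
Q/(2*pi*T) = 0.488 / (2*pi*0.0438) = 0.488 / 0.2752 = 1.7732.
s1 - s2 = 1.7732 * 1.2795 = 2.2688 m.

2.2688


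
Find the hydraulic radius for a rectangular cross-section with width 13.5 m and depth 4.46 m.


For a rectangular section:
Flow area A = b * y = 13.5 * 4.46 = 60.21 m^2.
Wetted perimeter P = b + 2y = 13.5 + 2*4.46 = 22.42 m.
Hydraulic radius R = A/P = 60.21 / 22.42 = 2.6855 m.

2.6855


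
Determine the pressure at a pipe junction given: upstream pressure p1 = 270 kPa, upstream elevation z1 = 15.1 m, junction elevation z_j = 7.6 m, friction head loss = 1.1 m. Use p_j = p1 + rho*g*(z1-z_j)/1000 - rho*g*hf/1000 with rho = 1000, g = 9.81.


Junction pressure: p_j = p1 + rho*g*(z1 - z_j)/1000 - rho*g*hf/1000.
Elevation term = 1000*9.81*(15.1 - 7.6)/1000 = 73.575 kPa.
Friction term = 1000*9.81*1.1/1000 = 10.791 kPa.
p_j = 270 + 73.575 - 10.791 = 332.78 kPa.

332.78


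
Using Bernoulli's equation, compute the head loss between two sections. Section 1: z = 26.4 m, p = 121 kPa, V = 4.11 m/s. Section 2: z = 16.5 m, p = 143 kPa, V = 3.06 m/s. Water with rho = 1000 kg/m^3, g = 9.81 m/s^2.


Total head at each section: H = z + p/(rho*g) + V^2/(2g).
H1 = 26.4 + 121*1000/(1000*9.81) + 4.11^2/(2*9.81)
   = 26.4 + 12.334 + 0.861
   = 39.595 m.
H2 = 16.5 + 143*1000/(1000*9.81) + 3.06^2/(2*9.81)
   = 16.5 + 14.577 + 0.4772
   = 31.554 m.
h_L = H1 - H2 = 39.595 - 31.554 = 8.041 m.

8.041


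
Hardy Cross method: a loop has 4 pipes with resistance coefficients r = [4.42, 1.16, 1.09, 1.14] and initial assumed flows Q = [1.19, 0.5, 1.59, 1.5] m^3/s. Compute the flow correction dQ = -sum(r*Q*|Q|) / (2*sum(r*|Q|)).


Numerator terms (r*Q*|Q|): 4.42*1.19*|1.19| = 6.2592; 1.16*0.5*|0.5| = 0.29; 1.09*1.59*|1.59| = 2.7556; 1.14*1.5*|1.5| = 2.565.
Sum of numerator = 11.8698.
Denominator terms (r*|Q|): 4.42*|1.19| = 5.2598; 1.16*|0.5| = 0.58; 1.09*|1.59| = 1.7331; 1.14*|1.5| = 1.71.
2 * sum of denominator = 2 * 9.2829 = 18.5658.
dQ = -11.8698 / 18.5658 = -0.6393 m^3/s.

-0.6393


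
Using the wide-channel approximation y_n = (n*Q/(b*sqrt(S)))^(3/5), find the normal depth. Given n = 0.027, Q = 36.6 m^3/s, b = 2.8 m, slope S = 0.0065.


We use the wide-channel approximation y_n = (n*Q/(b*sqrt(S)))^(3/5).
sqrt(S) = sqrt(0.0065) = 0.080623.
Numerator: n*Q = 0.027 * 36.6 = 0.9882.
Denominator: b*sqrt(S) = 2.8 * 0.080623 = 0.225744.
arg = 4.3775.
y_n = 4.3775^(3/5) = 2.4251 m.

2.4251


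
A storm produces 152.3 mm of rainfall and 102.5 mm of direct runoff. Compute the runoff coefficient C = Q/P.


The runoff coefficient C = runoff depth / rainfall depth.
C = 102.5 / 152.3
  = 0.673.

0.673


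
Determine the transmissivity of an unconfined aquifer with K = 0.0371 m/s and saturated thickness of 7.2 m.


Transmissivity is defined as T = K * h.
T = 0.0371 * 7.2
  = 0.2671 m^2/s.

0.2671


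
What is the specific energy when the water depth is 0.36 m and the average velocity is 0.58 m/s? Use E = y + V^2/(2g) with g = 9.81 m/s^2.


Specific energy E = y + V^2/(2g).
Velocity head = V^2/(2g) = 0.58^2 / (2*9.81) = 0.3364 / 19.62 = 0.0171 m.
E = 0.36 + 0.0171 = 0.3771 m.

0.3771


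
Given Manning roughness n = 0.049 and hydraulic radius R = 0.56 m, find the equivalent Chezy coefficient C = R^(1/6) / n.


The Chezy coefficient relates to Manning's n through C = R^(1/6) / n.
R^(1/6) = 0.56^(1/6) = 0.907886.
C = 0.907886 / 0.049 = 18.53 m^(1/2)/s.

18.53


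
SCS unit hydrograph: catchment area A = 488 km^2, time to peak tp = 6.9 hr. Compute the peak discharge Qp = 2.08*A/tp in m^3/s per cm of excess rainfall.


SCS formula: Qp = 2.08 * A / tp.
Qp = 2.08 * 488 / 6.9
   = 1015.04 / 6.9
   = 147.11 m^3/s per cm.

147.11


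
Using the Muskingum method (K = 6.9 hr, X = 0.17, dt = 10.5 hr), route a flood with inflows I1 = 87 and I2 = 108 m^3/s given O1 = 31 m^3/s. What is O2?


Muskingum coefficients:
denom = 2*K*(1-X) + dt = 2*6.9*(1-0.17) + 10.5 = 21.954.
C0 = (dt - 2*K*X)/denom = (10.5 - 2*6.9*0.17)/21.954 = 0.3714.
C1 = (dt + 2*K*X)/denom = (10.5 + 2*6.9*0.17)/21.954 = 0.5851.
C2 = (2*K*(1-X) - dt)/denom = 0.0435.
O2 = C0*I2 + C1*I1 + C2*O1
   = 0.3714*108 + 0.5851*87 + 0.0435*31
   = 92.37 m^3/s.

92.37


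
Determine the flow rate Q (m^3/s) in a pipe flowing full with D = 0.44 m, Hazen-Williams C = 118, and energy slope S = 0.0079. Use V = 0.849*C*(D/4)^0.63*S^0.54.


For a full circular pipe, R = D/4 = 0.44/4 = 0.11 m.
V = 0.849 * 118 * 0.11^0.63 * 0.0079^0.54
  = 0.849 * 118 * 0.24893 * 0.073235
  = 1.8264 m/s.
Pipe area A = pi*D^2/4 = pi*0.44^2/4 = 0.1521 m^2.
Q = A * V = 0.1521 * 1.8264 = 0.2777 m^3/s.

0.2777


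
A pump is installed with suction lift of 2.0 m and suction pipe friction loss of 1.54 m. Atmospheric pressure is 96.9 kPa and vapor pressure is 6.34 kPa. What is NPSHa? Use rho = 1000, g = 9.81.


NPSHa = p_atm/(rho*g) - z_s - hf_s - p_vap/(rho*g).
p_atm/(rho*g) = 96.9*1000 / (1000*9.81) = 9.878 m.
p_vap/(rho*g) = 6.34*1000 / (1000*9.81) = 0.646 m.
NPSHa = 9.878 - 2.0 - 1.54 - 0.646
      = 5.69 m.

5.69


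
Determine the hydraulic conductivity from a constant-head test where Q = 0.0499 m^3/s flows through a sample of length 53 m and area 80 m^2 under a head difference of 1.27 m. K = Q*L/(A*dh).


From K = Q*L / (A*dh):
Numerator: Q*L = 0.0499 * 53 = 2.6447.
Denominator: A*dh = 80 * 1.27 = 101.6.
K = 2.6447 / 101.6 = 0.026031 m/s.

0.026031


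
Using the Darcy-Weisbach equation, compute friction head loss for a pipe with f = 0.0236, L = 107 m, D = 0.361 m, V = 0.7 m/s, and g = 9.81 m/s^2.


Darcy-Weisbach equation: h_f = f * (L/D) * V^2/(2g).
f * L/D = 0.0236 * 107/0.361 = 6.995.
V^2/(2g) = 0.7^2 / (2*9.81) = 0.49 / 19.62 = 0.025 m.
h_f = 6.995 * 0.025 = 0.175 m.

0.175


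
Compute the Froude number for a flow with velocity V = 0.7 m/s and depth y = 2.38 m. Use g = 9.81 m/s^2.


The Froude number is defined as Fr = V / sqrt(g*y).
g*y = 9.81 * 2.38 = 23.3478.
sqrt(g*y) = sqrt(23.3478) = 4.832.
Fr = 0.7 / 4.832 = 0.1449.

0.1449


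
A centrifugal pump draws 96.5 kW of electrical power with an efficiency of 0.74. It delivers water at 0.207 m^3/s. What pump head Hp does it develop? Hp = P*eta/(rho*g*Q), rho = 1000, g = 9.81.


Pump head formula: Hp = P * eta / (rho * g * Q).
Numerator: P * eta = 96.5 * 1000 * 0.74 = 71410.0 W.
Denominator: rho * g * Q = 1000 * 9.81 * 0.207 = 2030.67.
Hp = 71410.0 / 2030.67 = 35.17 m.

35.17


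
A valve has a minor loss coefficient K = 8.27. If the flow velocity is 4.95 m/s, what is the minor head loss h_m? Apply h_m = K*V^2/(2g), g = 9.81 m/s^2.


Minor loss formula: h_m = K * V^2/(2g).
V^2 = 4.95^2 = 24.5025.
V^2/(2g) = 24.5025 / 19.62 = 1.2489 m.
h_m = 8.27 * 1.2489 = 10.328 m.

10.328


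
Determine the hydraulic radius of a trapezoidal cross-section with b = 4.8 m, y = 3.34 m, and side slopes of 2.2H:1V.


For a trapezoidal section with side slope z:
A = (b + z*y)*y = (4.8 + 2.2*3.34)*3.34 = 40.574 m^2.
P = b + 2*y*sqrt(1 + z^2) = 4.8 + 2*3.34*sqrt(1 + 2.2^2) = 20.943 m.
R = A/P = 40.574 / 20.943 = 1.9374 m.

1.9374


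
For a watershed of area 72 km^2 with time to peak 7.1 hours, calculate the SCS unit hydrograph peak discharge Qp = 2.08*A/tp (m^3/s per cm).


SCS formula: Qp = 2.08 * A / tp.
Qp = 2.08 * 72 / 7.1
   = 149.76 / 7.1
   = 21.09 m^3/s per cm.

21.09


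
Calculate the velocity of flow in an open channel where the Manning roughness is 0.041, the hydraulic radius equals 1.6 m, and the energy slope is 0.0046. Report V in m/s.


Manning's equation gives V = (1/n) * R^(2/3) * S^(1/2).
First, compute R^(2/3) = 1.6^(2/3) = 1.368.
Next, S^(1/2) = 0.0046^(1/2) = 0.067823.
Then 1/n = 1/0.041 = 24.39.
V = 24.39 * 1.368 * 0.067823 = 2.263 m/s.

2.263


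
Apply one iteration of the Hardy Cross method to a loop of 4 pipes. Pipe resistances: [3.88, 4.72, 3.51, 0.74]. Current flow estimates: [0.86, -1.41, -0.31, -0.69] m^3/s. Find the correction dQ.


Numerator terms (r*Q*|Q|): 3.88*0.86*|0.86| = 2.8696; 4.72*-1.41*|-1.41| = -9.3838; 3.51*-0.31*|-0.31| = -0.3373; 0.74*-0.69*|-0.69| = -0.3523.
Sum of numerator = -7.2038.
Denominator terms (r*|Q|): 3.88*|0.86| = 3.3368; 4.72*|-1.41| = 6.6552; 3.51*|-0.31| = 1.0881; 0.74*|-0.69| = 0.5106.
2 * sum of denominator = 2 * 11.5907 = 23.1814.
dQ = --7.2038 / 23.1814 = 0.3108 m^3/s.

0.3108


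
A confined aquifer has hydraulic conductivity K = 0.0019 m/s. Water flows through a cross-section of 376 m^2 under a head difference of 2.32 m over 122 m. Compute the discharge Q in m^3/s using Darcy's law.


Darcy's law: Q = K * A * i, where i = dh/L.
Hydraulic gradient i = 2.32 / 122 = 0.019016.
Q = 0.0019 * 376 * 0.019016
  = 0.0136 m^3/s.

0.0136


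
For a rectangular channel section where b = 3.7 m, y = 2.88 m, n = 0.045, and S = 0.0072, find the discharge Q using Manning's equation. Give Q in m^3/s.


For a rectangular channel, the cross-sectional area A = b * y = 3.7 * 2.88 = 10.66 m^2.
The wetted perimeter P = b + 2y = 3.7 + 2*2.88 = 9.46 m.
Hydraulic radius R = A/P = 10.66/9.46 = 1.1264 m.
Velocity V = (1/n)*R^(2/3)*S^(1/2) = (1/0.045)*1.1264^(2/3)*0.0072^(1/2) = 2.0414 m/s.
Discharge Q = A * V = 10.66 * 2.0414 = 21.753 m^3/s.

21.753


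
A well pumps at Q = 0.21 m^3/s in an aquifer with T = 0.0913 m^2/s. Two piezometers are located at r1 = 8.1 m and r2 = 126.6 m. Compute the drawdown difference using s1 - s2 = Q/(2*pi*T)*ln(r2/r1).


Thiem equation: s1 - s2 = Q/(2*pi*T) * ln(r2/r1).
ln(r2/r1) = ln(126.6/8.1) = 2.7492.
Q/(2*pi*T) = 0.21 / (2*pi*0.0913) = 0.21 / 0.5737 = 0.3661.
s1 - s2 = 0.3661 * 2.7492 = 1.0064 m.

1.0064


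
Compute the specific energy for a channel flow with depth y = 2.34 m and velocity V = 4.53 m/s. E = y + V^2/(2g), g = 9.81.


Specific energy E = y + V^2/(2g).
Velocity head = V^2/(2g) = 4.53^2 / (2*9.81) = 20.5209 / 19.62 = 1.0459 m.
E = 2.34 + 1.0459 = 3.3859 m.

3.3859


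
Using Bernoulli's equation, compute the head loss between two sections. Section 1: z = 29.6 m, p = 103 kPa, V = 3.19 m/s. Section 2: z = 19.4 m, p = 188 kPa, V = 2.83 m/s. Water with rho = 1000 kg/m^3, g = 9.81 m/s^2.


Total head at each section: H = z + p/(rho*g) + V^2/(2g).
H1 = 29.6 + 103*1000/(1000*9.81) + 3.19^2/(2*9.81)
   = 29.6 + 10.499 + 0.5187
   = 40.618 m.
H2 = 19.4 + 188*1000/(1000*9.81) + 2.83^2/(2*9.81)
   = 19.4 + 19.164 + 0.4082
   = 38.972 m.
h_L = H1 - H2 = 40.618 - 38.972 = 1.646 m.

1.646


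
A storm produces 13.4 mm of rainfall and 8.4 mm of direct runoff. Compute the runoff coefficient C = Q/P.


The runoff coefficient C = runoff depth / rainfall depth.
C = 8.4 / 13.4
  = 0.6269.

0.6269


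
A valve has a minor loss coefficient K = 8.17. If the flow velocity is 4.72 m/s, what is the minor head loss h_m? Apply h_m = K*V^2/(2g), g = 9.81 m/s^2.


Minor loss formula: h_m = K * V^2/(2g).
V^2 = 4.72^2 = 22.2784.
V^2/(2g) = 22.2784 / 19.62 = 1.1355 m.
h_m = 8.17 * 1.1355 = 9.277 m.

9.277


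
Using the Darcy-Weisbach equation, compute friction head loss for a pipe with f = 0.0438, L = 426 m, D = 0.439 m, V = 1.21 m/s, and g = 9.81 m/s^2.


Darcy-Weisbach equation: h_f = f * (L/D) * V^2/(2g).
f * L/D = 0.0438 * 426/0.439 = 42.503.
V^2/(2g) = 1.21^2 / (2*9.81) = 1.4641 / 19.62 = 0.0746 m.
h_f = 42.503 * 0.0746 = 3.172 m.

3.172


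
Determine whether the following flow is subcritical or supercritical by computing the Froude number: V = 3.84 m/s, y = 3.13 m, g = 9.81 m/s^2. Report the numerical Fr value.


The Froude number is defined as Fr = V / sqrt(g*y).
g*y = 9.81 * 3.13 = 30.7053.
sqrt(g*y) = sqrt(30.7053) = 5.5412.
Fr = 3.84 / 5.5412 = 0.693.
Since Fr < 1, the flow is subcritical.

0.693


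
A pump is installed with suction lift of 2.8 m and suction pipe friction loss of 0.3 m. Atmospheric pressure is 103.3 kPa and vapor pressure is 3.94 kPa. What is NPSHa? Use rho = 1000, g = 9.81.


NPSHa = p_atm/(rho*g) - z_s - hf_s - p_vap/(rho*g).
p_atm/(rho*g) = 103.3*1000 / (1000*9.81) = 10.53 m.
p_vap/(rho*g) = 3.94*1000 / (1000*9.81) = 0.402 m.
NPSHa = 10.53 - 2.8 - 0.3 - 0.402
      = 7.03 m.

7.03


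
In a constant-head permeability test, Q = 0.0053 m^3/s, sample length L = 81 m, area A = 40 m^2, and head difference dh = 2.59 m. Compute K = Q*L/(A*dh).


From K = Q*L / (A*dh):
Numerator: Q*L = 0.0053 * 81 = 0.4293.
Denominator: A*dh = 40 * 2.59 = 103.6.
K = 0.4293 / 103.6 = 0.004144 m/s.

0.004144


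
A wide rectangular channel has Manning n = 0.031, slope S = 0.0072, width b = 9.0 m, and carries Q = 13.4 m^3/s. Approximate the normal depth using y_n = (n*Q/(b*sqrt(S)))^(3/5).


We use the wide-channel approximation y_n = (n*Q/(b*sqrt(S)))^(3/5).
sqrt(S) = sqrt(0.0072) = 0.084853.
Numerator: n*Q = 0.031 * 13.4 = 0.4154.
Denominator: b*sqrt(S) = 9.0 * 0.084853 = 0.763677.
arg = 0.5439.
y_n = 0.5439^(3/5) = 0.694 m.

0.694


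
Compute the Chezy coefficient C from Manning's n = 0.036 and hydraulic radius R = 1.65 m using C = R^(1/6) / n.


The Chezy coefficient relates to Manning's n through C = R^(1/6) / n.
R^(1/6) = 1.65^(1/6) = 1.087045.
C = 1.087045 / 0.036 = 30.2 m^(1/2)/s.

30.2


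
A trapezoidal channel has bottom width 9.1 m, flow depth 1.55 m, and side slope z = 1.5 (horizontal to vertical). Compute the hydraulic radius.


For a trapezoidal section with side slope z:
A = (b + z*y)*y = (9.1 + 1.5*1.55)*1.55 = 17.709 m^2.
P = b + 2*y*sqrt(1 + z^2) = 9.1 + 2*1.55*sqrt(1 + 1.5^2) = 14.689 m.
R = A/P = 17.709 / 14.689 = 1.2056 m.

1.2056


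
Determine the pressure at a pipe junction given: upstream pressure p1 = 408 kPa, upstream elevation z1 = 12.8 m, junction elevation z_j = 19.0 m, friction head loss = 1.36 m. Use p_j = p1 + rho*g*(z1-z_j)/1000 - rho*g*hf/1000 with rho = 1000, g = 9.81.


Junction pressure: p_j = p1 + rho*g*(z1 - z_j)/1000 - rho*g*hf/1000.
Elevation term = 1000*9.81*(12.8 - 19.0)/1000 = -60.822 kPa.
Friction term = 1000*9.81*1.36/1000 = 13.342 kPa.
p_j = 408 + -60.822 - 13.342 = 333.84 kPa.

333.84


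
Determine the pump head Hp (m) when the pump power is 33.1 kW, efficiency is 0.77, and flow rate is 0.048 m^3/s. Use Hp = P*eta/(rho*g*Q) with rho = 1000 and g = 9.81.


Pump head formula: Hp = P * eta / (rho * g * Q).
Numerator: P * eta = 33.1 * 1000 * 0.77 = 25487.0 W.
Denominator: rho * g * Q = 1000 * 9.81 * 0.048 = 470.88.
Hp = 25487.0 / 470.88 = 54.13 m.

54.13


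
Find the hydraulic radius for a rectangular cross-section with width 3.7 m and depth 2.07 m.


For a rectangular section:
Flow area A = b * y = 3.7 * 2.07 = 7.66 m^2.
Wetted perimeter P = b + 2y = 3.7 + 2*2.07 = 7.84 m.
Hydraulic radius R = A/P = 7.66 / 7.84 = 0.9769 m.

0.9769


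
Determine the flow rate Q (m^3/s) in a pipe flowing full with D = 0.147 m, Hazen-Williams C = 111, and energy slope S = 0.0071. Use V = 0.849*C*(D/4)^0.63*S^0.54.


For a full circular pipe, R = D/4 = 0.147/4 = 0.0367 m.
V = 0.849 * 111 * 0.0367^0.63 * 0.0071^0.54
  = 0.849 * 111 * 0.124771 * 0.069132
  = 0.8129 m/s.
Pipe area A = pi*D^2/4 = pi*0.147^2/4 = 0.017 m^2.
Q = A * V = 0.017 * 0.8129 = 0.0138 m^3/s.

0.0138


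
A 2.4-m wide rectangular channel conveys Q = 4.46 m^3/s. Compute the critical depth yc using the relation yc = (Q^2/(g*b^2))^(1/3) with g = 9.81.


Using yc = (Q^2 / (g * b^2))^(1/3):
Q^2 = 4.46^2 = 19.89.
g * b^2 = 9.81 * 2.4^2 = 9.81 * 5.76 = 56.51.
Q^2 / (g*b^2) = 19.89 / 56.51 = 0.352.
yc = 0.352^(1/3) = 0.7061 m.

0.7061


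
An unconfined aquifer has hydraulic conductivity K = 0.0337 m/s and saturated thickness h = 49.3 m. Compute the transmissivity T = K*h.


Transmissivity is defined as T = K * h.
T = 0.0337 * 49.3
  = 1.6614 m^2/s.

1.6614


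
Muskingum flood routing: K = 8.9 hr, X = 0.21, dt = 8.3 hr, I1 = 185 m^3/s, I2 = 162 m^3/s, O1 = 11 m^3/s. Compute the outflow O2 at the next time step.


Muskingum coefficients:
denom = 2*K*(1-X) + dt = 2*8.9*(1-0.21) + 8.3 = 22.362.
C0 = (dt - 2*K*X)/denom = (8.3 - 2*8.9*0.21)/22.362 = 0.204.
C1 = (dt + 2*K*X)/denom = (8.3 + 2*8.9*0.21)/22.362 = 0.5383.
C2 = (2*K*(1-X) - dt)/denom = 0.2577.
O2 = C0*I2 + C1*I1 + C2*O1
   = 0.204*162 + 0.5383*185 + 0.2577*11
   = 135.47 m^3/s.

135.47


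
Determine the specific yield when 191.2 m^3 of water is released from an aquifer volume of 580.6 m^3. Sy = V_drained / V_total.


Specific yield Sy = Volume drained / Total volume.
Sy = 191.2 / 580.6
   = 0.3293.

0.3293


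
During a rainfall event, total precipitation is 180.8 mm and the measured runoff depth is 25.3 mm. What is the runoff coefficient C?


The runoff coefficient C = runoff depth / rainfall depth.
C = 25.3 / 180.8
  = 0.1399.

0.1399


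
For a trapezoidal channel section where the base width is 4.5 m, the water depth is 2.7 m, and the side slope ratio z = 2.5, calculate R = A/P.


For a trapezoidal section with side slope z:
A = (b + z*y)*y = (4.5 + 2.5*2.7)*2.7 = 30.375 m^2.
P = b + 2*y*sqrt(1 + z^2) = 4.5 + 2*2.7*sqrt(1 + 2.5^2) = 19.04 m.
R = A/P = 30.375 / 19.04 = 1.5953 m.

1.5953


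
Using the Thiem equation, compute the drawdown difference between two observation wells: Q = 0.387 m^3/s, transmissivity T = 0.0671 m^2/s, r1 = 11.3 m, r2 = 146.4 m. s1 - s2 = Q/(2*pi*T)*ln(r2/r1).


Thiem equation: s1 - s2 = Q/(2*pi*T) * ln(r2/r1).
ln(r2/r1) = ln(146.4/11.3) = 2.5615.
Q/(2*pi*T) = 0.387 / (2*pi*0.0671) = 0.387 / 0.4216 = 0.9179.
s1 - s2 = 0.9179 * 2.5615 = 2.3513 m.

2.3513


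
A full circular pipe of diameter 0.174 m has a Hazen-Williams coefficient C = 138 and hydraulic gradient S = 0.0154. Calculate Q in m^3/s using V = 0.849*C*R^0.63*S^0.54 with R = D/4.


For a full circular pipe, R = D/4 = 0.174/4 = 0.0435 m.
V = 0.849 * 138 * 0.0435^0.63 * 0.0154^0.54
  = 0.849 * 138 * 0.138755 * 0.105017
  = 1.7072 m/s.
Pipe area A = pi*D^2/4 = pi*0.174^2/4 = 0.0238 m^2.
Q = A * V = 0.0238 * 1.7072 = 0.0406 m^3/s.

0.0406


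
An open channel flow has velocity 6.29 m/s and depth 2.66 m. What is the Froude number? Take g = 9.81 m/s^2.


The Froude number is defined as Fr = V / sqrt(g*y).
g*y = 9.81 * 2.66 = 26.0946.
sqrt(g*y) = sqrt(26.0946) = 5.1083.
Fr = 6.29 / 5.1083 = 1.2313.

1.2313


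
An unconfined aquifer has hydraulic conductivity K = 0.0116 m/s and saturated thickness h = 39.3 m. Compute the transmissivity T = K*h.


Transmissivity is defined as T = K * h.
T = 0.0116 * 39.3
  = 0.4559 m^2/s.

0.4559


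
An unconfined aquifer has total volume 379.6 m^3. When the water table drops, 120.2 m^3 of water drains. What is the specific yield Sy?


Specific yield Sy = Volume drained / Total volume.
Sy = 120.2 / 379.6
   = 0.3166.

0.3166


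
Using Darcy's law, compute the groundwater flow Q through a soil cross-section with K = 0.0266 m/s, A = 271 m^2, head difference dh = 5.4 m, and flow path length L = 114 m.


Darcy's law: Q = K * A * i, where i = dh/L.
Hydraulic gradient i = 5.4 / 114 = 0.047368.
Q = 0.0266 * 271 * 0.047368
  = 0.3415 m^3/s.

0.3415


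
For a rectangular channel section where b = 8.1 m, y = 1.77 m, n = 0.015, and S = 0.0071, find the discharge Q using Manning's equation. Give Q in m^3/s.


For a rectangular channel, the cross-sectional area A = b * y = 8.1 * 1.77 = 14.34 m^2.
The wetted perimeter P = b + 2y = 8.1 + 2*1.77 = 11.64 m.
Hydraulic radius R = A/P = 14.34/11.64 = 1.2317 m.
Velocity V = (1/n)*R^(2/3)*S^(1/2) = (1/0.015)*1.2317^(2/3)*0.0071^(1/2) = 6.4547 m/s.
Discharge Q = A * V = 14.34 * 6.4547 = 92.541 m^3/s.

92.541


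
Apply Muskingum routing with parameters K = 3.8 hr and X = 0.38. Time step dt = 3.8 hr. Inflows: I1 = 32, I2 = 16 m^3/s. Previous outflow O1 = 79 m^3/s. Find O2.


Muskingum coefficients:
denom = 2*K*(1-X) + dt = 2*3.8*(1-0.38) + 3.8 = 8.512.
C0 = (dt - 2*K*X)/denom = (3.8 - 2*3.8*0.38)/8.512 = 0.1071.
C1 = (dt + 2*K*X)/denom = (3.8 + 2*3.8*0.38)/8.512 = 0.7857.
C2 = (2*K*(1-X) - dt)/denom = 0.1071.
O2 = C0*I2 + C1*I1 + C2*O1
   = 0.1071*16 + 0.7857*32 + 0.1071*79
   = 35.32 m^3/s.

35.32


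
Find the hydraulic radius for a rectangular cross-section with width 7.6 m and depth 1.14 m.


For a rectangular section:
Flow area A = b * y = 7.6 * 1.14 = 8.66 m^2.
Wetted perimeter P = b + 2y = 7.6 + 2*1.14 = 9.88 m.
Hydraulic radius R = A/P = 8.66 / 9.88 = 0.8769 m.

0.8769


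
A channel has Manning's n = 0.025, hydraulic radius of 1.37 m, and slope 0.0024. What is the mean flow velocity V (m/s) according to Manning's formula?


Manning's equation gives V = (1/n) * R^(2/3) * S^(1/2).
First, compute R^(2/3) = 1.37^(2/3) = 1.2335.
Next, S^(1/2) = 0.0024^(1/2) = 0.04899.
Then 1/n = 1/0.025 = 40.0.
V = 40.0 * 1.2335 * 0.04899 = 2.4172 m/s.

2.4172


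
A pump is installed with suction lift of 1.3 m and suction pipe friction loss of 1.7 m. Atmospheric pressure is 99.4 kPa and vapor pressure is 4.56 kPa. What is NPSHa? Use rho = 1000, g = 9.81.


NPSHa = p_atm/(rho*g) - z_s - hf_s - p_vap/(rho*g).
p_atm/(rho*g) = 99.4*1000 / (1000*9.81) = 10.133 m.
p_vap/(rho*g) = 4.56*1000 / (1000*9.81) = 0.465 m.
NPSHa = 10.133 - 1.3 - 1.7 - 0.465
      = 6.67 m.

6.67


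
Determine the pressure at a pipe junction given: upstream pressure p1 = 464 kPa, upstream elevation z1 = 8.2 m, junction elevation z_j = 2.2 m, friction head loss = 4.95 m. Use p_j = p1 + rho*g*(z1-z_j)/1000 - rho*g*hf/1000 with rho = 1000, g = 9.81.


Junction pressure: p_j = p1 + rho*g*(z1 - z_j)/1000 - rho*g*hf/1000.
Elevation term = 1000*9.81*(8.2 - 2.2)/1000 = 58.86 kPa.
Friction term = 1000*9.81*4.95/1000 = 48.559 kPa.
p_j = 464 + 58.86 - 48.559 = 474.3 kPa.

474.3


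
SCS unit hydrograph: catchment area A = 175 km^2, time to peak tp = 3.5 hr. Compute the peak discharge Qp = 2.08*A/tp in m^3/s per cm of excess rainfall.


SCS formula: Qp = 2.08 * A / tp.
Qp = 2.08 * 175 / 3.5
   = 364.0 / 3.5
   = 104.0 m^3/s per cm.

104.0


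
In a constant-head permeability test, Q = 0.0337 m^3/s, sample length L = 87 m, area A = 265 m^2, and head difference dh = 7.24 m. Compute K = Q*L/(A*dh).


From K = Q*L / (A*dh):
Numerator: Q*L = 0.0337 * 87 = 2.9319.
Denominator: A*dh = 265 * 7.24 = 1918.6.
K = 2.9319 / 1918.6 = 0.001528 m/s.

0.001528


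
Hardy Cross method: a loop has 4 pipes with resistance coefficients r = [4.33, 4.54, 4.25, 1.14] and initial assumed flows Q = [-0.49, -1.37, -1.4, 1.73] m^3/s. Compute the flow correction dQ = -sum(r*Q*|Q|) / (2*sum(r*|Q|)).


Numerator terms (r*Q*|Q|): 4.33*-0.49*|-0.49| = -1.0396; 4.54*-1.37*|-1.37| = -8.5211; 4.25*-1.4*|-1.4| = -8.33; 1.14*1.73*|1.73| = 3.4119.
Sum of numerator = -14.4789.
Denominator terms (r*|Q|): 4.33*|-0.49| = 2.1217; 4.54*|-1.37| = 6.2198; 4.25*|-1.4| = 5.95; 1.14*|1.73| = 1.9722.
2 * sum of denominator = 2 * 16.2637 = 32.5274.
dQ = --14.4789 / 32.5274 = 0.4451 m^3/s.

0.4451


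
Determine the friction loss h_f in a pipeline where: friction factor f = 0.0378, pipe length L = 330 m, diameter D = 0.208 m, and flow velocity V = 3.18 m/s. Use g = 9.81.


Darcy-Weisbach equation: h_f = f * (L/D) * V^2/(2g).
f * L/D = 0.0378 * 330/0.208 = 59.9712.
V^2/(2g) = 3.18^2 / (2*9.81) = 10.1124 / 19.62 = 0.5154 m.
h_f = 59.9712 * 0.5154 = 30.91 m.

30.91


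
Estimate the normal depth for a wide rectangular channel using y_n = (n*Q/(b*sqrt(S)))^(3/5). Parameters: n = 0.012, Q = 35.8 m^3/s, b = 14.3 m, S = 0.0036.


We use the wide-channel approximation y_n = (n*Q/(b*sqrt(S)))^(3/5).
sqrt(S) = sqrt(0.0036) = 0.06.
Numerator: n*Q = 0.012 * 35.8 = 0.4296.
Denominator: b*sqrt(S) = 14.3 * 0.06 = 0.858.
arg = 0.5007.
y_n = 0.5007^(3/5) = 0.6603 m.

0.6603


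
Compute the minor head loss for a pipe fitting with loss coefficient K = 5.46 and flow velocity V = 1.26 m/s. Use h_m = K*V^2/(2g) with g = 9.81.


Minor loss formula: h_m = K * V^2/(2g).
V^2 = 1.26^2 = 1.5876.
V^2/(2g) = 1.5876 / 19.62 = 0.0809 m.
h_m = 5.46 * 0.0809 = 0.4418 m.

0.4418


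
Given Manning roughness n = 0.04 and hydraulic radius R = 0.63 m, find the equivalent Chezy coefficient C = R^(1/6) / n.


The Chezy coefficient relates to Manning's n through C = R^(1/6) / n.
R^(1/6) = 0.63^(1/6) = 0.925884.
C = 0.925884 / 0.04 = 23.15 m^(1/2)/s.

23.15


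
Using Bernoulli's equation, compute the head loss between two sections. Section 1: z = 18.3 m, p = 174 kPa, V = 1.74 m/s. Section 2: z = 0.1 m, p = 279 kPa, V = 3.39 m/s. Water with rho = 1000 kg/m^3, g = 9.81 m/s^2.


Total head at each section: H = z + p/(rho*g) + V^2/(2g).
H1 = 18.3 + 174*1000/(1000*9.81) + 1.74^2/(2*9.81)
   = 18.3 + 17.737 + 0.1543
   = 36.191 m.
H2 = 0.1 + 279*1000/(1000*9.81) + 3.39^2/(2*9.81)
   = 0.1 + 28.44 + 0.5857
   = 29.126 m.
h_L = H1 - H2 = 36.191 - 29.126 = 7.065 m.

7.065


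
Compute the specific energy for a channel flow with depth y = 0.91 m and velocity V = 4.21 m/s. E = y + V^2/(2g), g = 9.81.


Specific energy E = y + V^2/(2g).
Velocity head = V^2/(2g) = 4.21^2 / (2*9.81) = 17.7241 / 19.62 = 0.9034 m.
E = 0.91 + 0.9034 = 1.8134 m.

1.8134


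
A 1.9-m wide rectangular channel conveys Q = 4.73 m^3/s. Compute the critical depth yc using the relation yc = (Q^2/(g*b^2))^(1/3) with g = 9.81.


Using yc = (Q^2 / (g * b^2))^(1/3):
Q^2 = 4.73^2 = 22.37.
g * b^2 = 9.81 * 1.9^2 = 9.81 * 3.61 = 35.41.
Q^2 / (g*b^2) = 22.37 / 35.41 = 0.6317.
yc = 0.6317^(1/3) = 0.8581 m.

0.8581


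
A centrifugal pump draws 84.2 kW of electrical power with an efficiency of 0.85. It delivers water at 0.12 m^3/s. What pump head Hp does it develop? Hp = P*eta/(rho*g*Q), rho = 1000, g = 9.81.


Pump head formula: Hp = P * eta / (rho * g * Q).
Numerator: P * eta = 84.2 * 1000 * 0.85 = 71570.0 W.
Denominator: rho * g * Q = 1000 * 9.81 * 0.12 = 1177.2.
Hp = 71570.0 / 1177.2 = 60.8 m.

60.8


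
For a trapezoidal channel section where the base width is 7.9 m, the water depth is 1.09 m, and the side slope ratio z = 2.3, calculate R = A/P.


For a trapezoidal section with side slope z:
A = (b + z*y)*y = (7.9 + 2.3*1.09)*1.09 = 11.344 m^2.
P = b + 2*y*sqrt(1 + z^2) = 7.9 + 2*1.09*sqrt(1 + 2.3^2) = 13.367 m.
R = A/P = 11.344 / 13.367 = 0.8486 m.

0.8486


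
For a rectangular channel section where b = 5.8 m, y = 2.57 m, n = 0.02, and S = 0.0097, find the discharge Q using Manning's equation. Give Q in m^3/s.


For a rectangular channel, the cross-sectional area A = b * y = 5.8 * 2.57 = 14.91 m^2.
The wetted perimeter P = b + 2y = 5.8 + 2*2.57 = 10.94 m.
Hydraulic radius R = A/P = 14.91/10.94 = 1.3625 m.
Velocity V = (1/n)*R^(2/3)*S^(1/2) = (1/0.02)*1.3625^(2/3)*0.0097^(1/2) = 6.0523 m/s.
Discharge Q = A * V = 14.91 * 6.0523 = 90.215 m^3/s.

90.215


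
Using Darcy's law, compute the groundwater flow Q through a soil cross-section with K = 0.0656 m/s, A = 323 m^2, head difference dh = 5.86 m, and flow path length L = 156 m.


Darcy's law: Q = K * A * i, where i = dh/L.
Hydraulic gradient i = 5.86 / 156 = 0.037564.
Q = 0.0656 * 323 * 0.037564
  = 0.7959 m^3/s.

0.7959


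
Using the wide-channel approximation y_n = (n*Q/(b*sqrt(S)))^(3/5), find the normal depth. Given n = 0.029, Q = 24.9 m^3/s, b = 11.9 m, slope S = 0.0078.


We use the wide-channel approximation y_n = (n*Q/(b*sqrt(S)))^(3/5).
sqrt(S) = sqrt(0.0078) = 0.088318.
Numerator: n*Q = 0.029 * 24.9 = 0.7221.
Denominator: b*sqrt(S) = 11.9 * 0.088318 = 1.050984.
arg = 0.6871.
y_n = 0.6871^(3/5) = 0.7984 m.

0.7984


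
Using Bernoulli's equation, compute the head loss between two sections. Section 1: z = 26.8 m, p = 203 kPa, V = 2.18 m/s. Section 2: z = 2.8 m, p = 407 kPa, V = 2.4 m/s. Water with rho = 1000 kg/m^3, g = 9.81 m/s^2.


Total head at each section: H = z + p/(rho*g) + V^2/(2g).
H1 = 26.8 + 203*1000/(1000*9.81) + 2.18^2/(2*9.81)
   = 26.8 + 20.693 + 0.2422
   = 47.735 m.
H2 = 2.8 + 407*1000/(1000*9.81) + 2.4^2/(2*9.81)
   = 2.8 + 41.488 + 0.2936
   = 44.582 m.
h_L = H1 - H2 = 47.735 - 44.582 = 3.154 m.

3.154


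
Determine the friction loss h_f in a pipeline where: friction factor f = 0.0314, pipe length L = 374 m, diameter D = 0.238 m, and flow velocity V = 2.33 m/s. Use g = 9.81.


Darcy-Weisbach equation: h_f = f * (L/D) * V^2/(2g).
f * L/D = 0.0314 * 374/0.238 = 49.3429.
V^2/(2g) = 2.33^2 / (2*9.81) = 5.4289 / 19.62 = 0.2767 m.
h_f = 49.3429 * 0.2767 = 13.653 m.

13.653


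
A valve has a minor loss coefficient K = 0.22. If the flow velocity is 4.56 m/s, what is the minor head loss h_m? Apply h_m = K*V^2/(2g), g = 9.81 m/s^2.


Minor loss formula: h_m = K * V^2/(2g).
V^2 = 4.56^2 = 20.7936.
V^2/(2g) = 20.7936 / 19.62 = 1.0598 m.
h_m = 0.22 * 1.0598 = 0.2332 m.

0.2332


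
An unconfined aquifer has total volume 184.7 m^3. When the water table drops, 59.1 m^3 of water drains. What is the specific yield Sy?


Specific yield Sy = Volume drained / Total volume.
Sy = 59.1 / 184.7
   = 0.32.

0.32


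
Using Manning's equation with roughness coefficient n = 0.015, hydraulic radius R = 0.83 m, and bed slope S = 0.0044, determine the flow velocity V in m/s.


Manning's equation gives V = (1/n) * R^(2/3) * S^(1/2).
First, compute R^(2/3) = 0.83^(2/3) = 0.8832.
Next, S^(1/2) = 0.0044^(1/2) = 0.066332.
Then 1/n = 1/0.015 = 66.67.
V = 66.67 * 0.8832 * 0.066332 = 3.9056 m/s.

3.9056


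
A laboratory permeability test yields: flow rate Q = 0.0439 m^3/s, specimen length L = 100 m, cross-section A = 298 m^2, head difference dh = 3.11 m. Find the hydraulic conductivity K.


From K = Q*L / (A*dh):
Numerator: Q*L = 0.0439 * 100 = 4.39.
Denominator: A*dh = 298 * 3.11 = 926.78.
K = 4.39 / 926.78 = 0.004737 m/s.

0.004737


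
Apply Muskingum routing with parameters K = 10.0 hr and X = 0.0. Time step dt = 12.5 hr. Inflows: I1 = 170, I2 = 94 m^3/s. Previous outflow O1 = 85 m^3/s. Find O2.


Muskingum coefficients:
denom = 2*K*(1-X) + dt = 2*10.0*(1-0.0) + 12.5 = 32.5.
C0 = (dt - 2*K*X)/denom = (12.5 - 2*10.0*0.0)/32.5 = 0.3846.
C1 = (dt + 2*K*X)/denom = (12.5 + 2*10.0*0.0)/32.5 = 0.3846.
C2 = (2*K*(1-X) - dt)/denom = 0.2308.
O2 = C0*I2 + C1*I1 + C2*O1
   = 0.3846*94 + 0.3846*170 + 0.2308*85
   = 121.15 m^3/s.

121.15


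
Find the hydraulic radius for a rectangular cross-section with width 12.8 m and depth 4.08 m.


For a rectangular section:
Flow area A = b * y = 12.8 * 4.08 = 52.22 m^2.
Wetted perimeter P = b + 2y = 12.8 + 2*4.08 = 20.96 m.
Hydraulic radius R = A/P = 52.22 / 20.96 = 2.4916 m.

2.4916


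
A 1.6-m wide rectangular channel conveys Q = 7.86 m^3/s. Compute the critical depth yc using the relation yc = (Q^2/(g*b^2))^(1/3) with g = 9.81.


Using yc = (Q^2 / (g * b^2))^(1/3):
Q^2 = 7.86^2 = 61.78.
g * b^2 = 9.81 * 1.6^2 = 9.81 * 2.56 = 25.11.
Q^2 / (g*b^2) = 61.78 / 25.11 = 2.4604.
yc = 2.4604^(1/3) = 1.3499 m.

1.3499


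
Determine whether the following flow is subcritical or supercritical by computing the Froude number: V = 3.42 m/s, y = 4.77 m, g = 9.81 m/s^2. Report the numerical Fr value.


The Froude number is defined as Fr = V / sqrt(g*y).
g*y = 9.81 * 4.77 = 46.7937.
sqrt(g*y) = sqrt(46.7937) = 6.8406.
Fr = 3.42 / 6.8406 = 0.5.
Since Fr < 1, the flow is subcritical.

0.5


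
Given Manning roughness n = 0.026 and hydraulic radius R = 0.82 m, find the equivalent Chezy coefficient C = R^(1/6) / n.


The Chezy coefficient relates to Manning's n through C = R^(1/6) / n.
R^(1/6) = 0.82^(1/6) = 0.967466.
C = 0.967466 / 0.026 = 37.21 m^(1/2)/s.

37.21


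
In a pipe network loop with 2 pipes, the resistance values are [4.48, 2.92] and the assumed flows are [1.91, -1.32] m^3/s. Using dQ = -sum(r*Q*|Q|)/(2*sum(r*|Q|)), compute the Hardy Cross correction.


Numerator terms (r*Q*|Q|): 4.48*1.91*|1.91| = 16.3435; 2.92*-1.32*|-1.32| = -5.0878.
Sum of numerator = 11.2557.
Denominator terms (r*|Q|): 4.48*|1.91| = 8.5568; 2.92*|-1.32| = 3.8544.
2 * sum of denominator = 2 * 12.4112 = 24.8224.
dQ = -11.2557 / 24.8224 = -0.4534 m^3/s.

-0.4534


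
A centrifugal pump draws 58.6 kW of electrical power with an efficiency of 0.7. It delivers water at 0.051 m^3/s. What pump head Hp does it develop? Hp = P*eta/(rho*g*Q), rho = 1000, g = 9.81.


Pump head formula: Hp = P * eta / (rho * g * Q).
Numerator: P * eta = 58.6 * 1000 * 0.7 = 41020.0 W.
Denominator: rho * g * Q = 1000 * 9.81 * 0.051 = 500.31.
Hp = 41020.0 / 500.31 = 81.99 m.

81.99


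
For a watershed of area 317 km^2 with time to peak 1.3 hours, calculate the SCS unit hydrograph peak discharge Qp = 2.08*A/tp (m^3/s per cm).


SCS formula: Qp = 2.08 * A / tp.
Qp = 2.08 * 317 / 1.3
   = 659.36 / 1.3
   = 507.2 m^3/s per cm.

507.2


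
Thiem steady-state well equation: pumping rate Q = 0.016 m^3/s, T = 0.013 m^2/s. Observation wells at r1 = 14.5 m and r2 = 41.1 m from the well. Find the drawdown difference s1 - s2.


Thiem equation: s1 - s2 = Q/(2*pi*T) * ln(r2/r1).
ln(r2/r1) = ln(41.1/14.5) = 1.0419.
Q/(2*pi*T) = 0.016 / (2*pi*0.013) = 0.016 / 0.0817 = 0.1959.
s1 - s2 = 0.1959 * 1.0419 = 0.2041 m.

0.2041


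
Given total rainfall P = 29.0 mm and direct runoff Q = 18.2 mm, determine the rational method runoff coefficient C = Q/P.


The runoff coefficient C = runoff depth / rainfall depth.
C = 18.2 / 29.0
  = 0.6276.

0.6276


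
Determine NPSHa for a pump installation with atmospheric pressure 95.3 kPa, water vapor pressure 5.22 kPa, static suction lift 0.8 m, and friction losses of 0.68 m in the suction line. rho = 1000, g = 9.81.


NPSHa = p_atm/(rho*g) - z_s - hf_s - p_vap/(rho*g).
p_atm/(rho*g) = 95.3*1000 / (1000*9.81) = 9.715 m.
p_vap/(rho*g) = 5.22*1000 / (1000*9.81) = 0.532 m.
NPSHa = 9.715 - 0.8 - 0.68 - 0.532
      = 7.7 m.

7.7


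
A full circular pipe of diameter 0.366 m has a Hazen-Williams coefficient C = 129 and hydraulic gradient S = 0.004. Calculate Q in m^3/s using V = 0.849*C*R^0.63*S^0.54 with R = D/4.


For a full circular pipe, R = D/4 = 0.366/4 = 0.0915 m.
V = 0.849 * 129 * 0.0915^0.63 * 0.004^0.54
  = 0.849 * 129 * 0.221664 * 0.050712
  = 1.2311 m/s.
Pipe area A = pi*D^2/4 = pi*0.366^2/4 = 0.1052 m^2.
Q = A * V = 0.1052 * 1.2311 = 0.1295 m^3/s.

0.1295


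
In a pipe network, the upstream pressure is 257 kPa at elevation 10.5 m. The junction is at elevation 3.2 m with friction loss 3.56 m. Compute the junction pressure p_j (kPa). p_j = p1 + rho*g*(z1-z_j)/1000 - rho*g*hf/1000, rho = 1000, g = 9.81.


Junction pressure: p_j = p1 + rho*g*(z1 - z_j)/1000 - rho*g*hf/1000.
Elevation term = 1000*9.81*(10.5 - 3.2)/1000 = 71.613 kPa.
Friction term = 1000*9.81*3.56/1000 = 34.924 kPa.
p_j = 257 + 71.613 - 34.924 = 293.69 kPa.

293.69


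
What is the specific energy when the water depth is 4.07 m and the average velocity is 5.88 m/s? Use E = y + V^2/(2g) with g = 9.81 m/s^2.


Specific energy E = y + V^2/(2g).
Velocity head = V^2/(2g) = 5.88^2 / (2*9.81) = 34.5744 / 19.62 = 1.7622 m.
E = 4.07 + 1.7622 = 5.8322 m.

5.8322


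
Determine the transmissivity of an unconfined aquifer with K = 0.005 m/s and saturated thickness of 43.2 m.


Transmissivity is defined as T = K * h.
T = 0.005 * 43.2
  = 0.216 m^2/s.

0.216


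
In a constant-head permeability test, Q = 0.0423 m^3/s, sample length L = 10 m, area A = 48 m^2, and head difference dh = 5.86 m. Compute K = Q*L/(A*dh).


From K = Q*L / (A*dh):
Numerator: Q*L = 0.0423 * 10 = 0.423.
Denominator: A*dh = 48 * 5.86 = 281.28.
K = 0.423 / 281.28 = 0.001504 m/s.

0.001504


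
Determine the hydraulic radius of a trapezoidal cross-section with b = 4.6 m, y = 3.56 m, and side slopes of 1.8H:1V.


For a trapezoidal section with side slope z:
A = (b + z*y)*y = (4.6 + 1.8*3.56)*3.56 = 39.188 m^2.
P = b + 2*y*sqrt(1 + z^2) = 4.6 + 2*3.56*sqrt(1 + 1.8^2) = 19.261 m.
R = A/P = 39.188 / 19.261 = 2.0346 m.

2.0346


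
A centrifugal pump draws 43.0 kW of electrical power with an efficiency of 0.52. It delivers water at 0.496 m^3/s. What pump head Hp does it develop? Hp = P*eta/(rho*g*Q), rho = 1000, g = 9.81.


Pump head formula: Hp = P * eta / (rho * g * Q).
Numerator: P * eta = 43.0 * 1000 * 0.52 = 22360.0 W.
Denominator: rho * g * Q = 1000 * 9.81 * 0.496 = 4865.76.
Hp = 22360.0 / 4865.76 = 4.6 m.

4.6


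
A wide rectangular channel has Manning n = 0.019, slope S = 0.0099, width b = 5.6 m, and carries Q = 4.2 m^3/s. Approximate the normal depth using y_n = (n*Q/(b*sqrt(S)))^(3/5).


We use the wide-channel approximation y_n = (n*Q/(b*sqrt(S)))^(3/5).
sqrt(S) = sqrt(0.0099) = 0.099499.
Numerator: n*Q = 0.019 * 4.2 = 0.0798.
Denominator: b*sqrt(S) = 5.6 * 0.099499 = 0.557194.
arg = 0.1432.
y_n = 0.1432^(3/5) = 0.3116 m.

0.3116


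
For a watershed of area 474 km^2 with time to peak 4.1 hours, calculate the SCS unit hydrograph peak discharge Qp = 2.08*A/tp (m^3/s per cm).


SCS formula: Qp = 2.08 * A / tp.
Qp = 2.08 * 474 / 4.1
   = 985.92 / 4.1
   = 240.47 m^3/s per cm.

240.47


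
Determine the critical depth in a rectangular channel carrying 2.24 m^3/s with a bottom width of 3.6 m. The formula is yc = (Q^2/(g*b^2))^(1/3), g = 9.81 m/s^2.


Using yc = (Q^2 / (g * b^2))^(1/3):
Q^2 = 2.24^2 = 5.02.
g * b^2 = 9.81 * 3.6^2 = 9.81 * 12.96 = 127.14.
Q^2 / (g*b^2) = 5.02 / 127.14 = 0.0395.
yc = 0.0395^(1/3) = 0.3405 m.

0.3405


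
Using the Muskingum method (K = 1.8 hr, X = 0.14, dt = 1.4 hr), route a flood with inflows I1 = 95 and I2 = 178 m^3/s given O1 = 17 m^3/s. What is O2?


Muskingum coefficients:
denom = 2*K*(1-X) + dt = 2*1.8*(1-0.14) + 1.4 = 4.496.
C0 = (dt - 2*K*X)/denom = (1.4 - 2*1.8*0.14)/4.496 = 0.1993.
C1 = (dt + 2*K*X)/denom = (1.4 + 2*1.8*0.14)/4.496 = 0.4235.
C2 = (2*K*(1-X) - dt)/denom = 0.3772.
O2 = C0*I2 + C1*I1 + C2*O1
   = 0.1993*178 + 0.4235*95 + 0.3772*17
   = 82.12 m^3/s.

82.12


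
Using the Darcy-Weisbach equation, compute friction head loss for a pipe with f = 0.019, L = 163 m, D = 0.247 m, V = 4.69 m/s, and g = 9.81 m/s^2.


Darcy-Weisbach equation: h_f = f * (L/D) * V^2/(2g).
f * L/D = 0.019 * 163/0.247 = 12.5385.
V^2/(2g) = 4.69^2 / (2*9.81) = 21.9961 / 19.62 = 1.1211 m.
h_f = 12.5385 * 1.1211 = 14.057 m.

14.057
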